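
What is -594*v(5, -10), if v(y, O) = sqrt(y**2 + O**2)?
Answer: -2970*sqrt(5) ≈ -6641.1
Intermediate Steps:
v(y, O) = sqrt(O**2 + y**2)
-594*v(5, -10) = -594*sqrt((-10)**2 + 5**2) = -594*sqrt(100 + 25) = -2970*sqrt(5)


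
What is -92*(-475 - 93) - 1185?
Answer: 51071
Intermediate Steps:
-92*(-475 - 93) - 1185 = -92*(-568) - 1185 = 52256 - 1185 = 51071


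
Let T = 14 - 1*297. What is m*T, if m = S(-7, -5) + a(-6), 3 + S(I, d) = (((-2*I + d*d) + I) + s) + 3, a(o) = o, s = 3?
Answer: -8207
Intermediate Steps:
T = -283 (T = 14 - 297 = -283)
S(I, d) = 3 + d² - I (S(I, d) = -3 + ((((-2*I + d*d) + I) + 3) + 3) = -3 + ((((-2*I + d²) + I) + 3) + 3) = -3 + ((((d² - 2*I) + I) + 3) + 3) = -3 + (((d² - I) + 3) + 3) = -3 + ((3 + d² - I) + 3) = -3 + (6 + d² - I) = 3 + d² - I)
m = 29 (m = (3 + (-5)² - 1*(-7)) - 6 = (3 + 25 + 7) - 6 = 35 - 6 = 29)
m*T = 29*(-283) = -8207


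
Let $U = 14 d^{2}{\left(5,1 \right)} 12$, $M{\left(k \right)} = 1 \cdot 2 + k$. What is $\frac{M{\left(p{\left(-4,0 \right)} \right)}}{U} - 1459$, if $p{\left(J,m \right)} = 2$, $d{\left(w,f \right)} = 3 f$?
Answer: $- \frac{551501}{378} \approx -1459.0$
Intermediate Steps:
$M{\left(k \right)} = 2 + k$
$U = 1512$ ($U = 14 \left(3 \cdot 1\right)^{2} \cdot 12 = 14 \cdot 3^{2} \cdot 12 = 14 \cdot 9 \cdot 12 = 126 \cdot 12 = 1512$)
$\frac{M{\left(p{\left(-4,0 \right)} \right)}}{U} - 1459 = \frac{2 + 2}{1512} - 1459 = 4 \cdot \frac{1}{1512} - 1459 = \frac{1}{378} - 1459 = - \frac{551501}{378}$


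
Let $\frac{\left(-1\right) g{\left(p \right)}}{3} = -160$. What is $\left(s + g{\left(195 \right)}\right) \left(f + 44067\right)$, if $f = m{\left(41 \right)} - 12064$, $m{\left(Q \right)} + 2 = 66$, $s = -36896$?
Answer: $-1167751872$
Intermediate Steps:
$m{\left(Q \right)} = 64$ ($m{\left(Q \right)} = -2 + 66 = 64$)
$g{\left(p \right)} = 480$ ($g{\left(p \right)} = \left(-3\right) \left(-160\right) = 480$)
$f = -12000$ ($f = 64 - 12064 = -12000$)
$\left(s + g{\left(195 \right)}\right) \left(f + 44067\right) = \left(-36896 + 480\right) \left(-12000 + 44067\right) = \left(-36416\right) 32067 = -1167751872$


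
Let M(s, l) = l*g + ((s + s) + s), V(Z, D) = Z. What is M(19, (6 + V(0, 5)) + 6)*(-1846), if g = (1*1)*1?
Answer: -127374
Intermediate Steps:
g = 1 (g = 1*1 = 1)
M(s, l) = l + 3*s (M(s, l) = l*1 + ((s + s) + s) = l + (2*s + s) = l + 3*s)
M(19, (6 + V(0, 5)) + 6)*(-1846) = (((6 + 0) + 6) + 3*19)*(-1846) = ((6 + 6) + 57)*(-1846) = (12 + 57)*(-1846) = 69*(-1846) = -127374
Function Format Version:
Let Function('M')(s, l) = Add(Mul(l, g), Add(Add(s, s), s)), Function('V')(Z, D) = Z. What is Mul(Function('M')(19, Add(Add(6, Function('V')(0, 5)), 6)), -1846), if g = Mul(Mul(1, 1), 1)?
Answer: -127374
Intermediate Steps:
g = 1 (g = Mul(1, 1) = 1)
Function('M')(s, l) = Add(l, Mul(3, s)) (Function('M')(s, l) = Add(Mul(l, 1), Add(Add(s, s), s)) = Add(l, Add(Mul(2, s), s)) = Add(l, Mul(3, s)))
Mul(Function('M')(19, Add(Add(6, Function('V')(0, 5)), 6)), -1846) = Mul(Add(Add(Add(6, 0), 6), Mul(3, 19)), -1846) = Mul(Add(Add(6, 6), 57), -1846) = Mul(Add(12, 57), -1846) = Mul(69, -1846) = -127374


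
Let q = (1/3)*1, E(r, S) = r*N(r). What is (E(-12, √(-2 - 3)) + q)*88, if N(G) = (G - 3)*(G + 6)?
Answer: -285032/3 ≈ -95011.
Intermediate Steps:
N(G) = (-3 + G)*(6 + G)
E(r, S) = r*(-18 + r² + 3*r)
q = ⅓ (q = (1*(⅓))*1 = (⅓)*1 = ⅓ ≈ 0.33333)
(E(-12, √(-2 - 3)) + q)*88 = (-12*(-18 + (-12)² + 3*(-12)) + ⅓)*88 = (-12*(-18 + 144 - 36) + ⅓)*88 = (-12*90 + ⅓)*88 = (-1080 + ⅓)*88 = -3239/3*88 = -285032/3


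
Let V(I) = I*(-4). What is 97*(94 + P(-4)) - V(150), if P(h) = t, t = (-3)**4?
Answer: 17575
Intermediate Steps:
t = 81
P(h) = 81
V(I) = -4*I
97*(94 + P(-4)) - V(150) = 97*(94 + 81) - (-4)*150 = 97*175 - 1*(-600) = 16975 + 600 = 17575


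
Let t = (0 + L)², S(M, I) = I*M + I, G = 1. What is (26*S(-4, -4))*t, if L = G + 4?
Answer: 7800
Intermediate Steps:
L = 5 (L = 1 + 4 = 5)
S(M, I) = I + I*M
t = 25 (t = (0 + 5)² = 5² = 25)
(26*S(-4, -4))*t = (26*(-4*(1 - 4)))*25 = (26*(-4*(-3)))*25 = (26*12)*25 = 312*25 = 7800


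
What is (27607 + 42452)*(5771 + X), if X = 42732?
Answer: 3398071677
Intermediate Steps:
(27607 + 42452)*(5771 + X) = (27607 + 42452)*(5771 + 42732) = 70059*48503 = 3398071677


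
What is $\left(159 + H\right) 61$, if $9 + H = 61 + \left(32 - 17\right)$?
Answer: $13786$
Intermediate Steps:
$H = 67$ ($H = -9 + \left(61 + \left(32 - 17\right)\right) = -9 + \left(61 + 15\right) = -9 + 76 = 67$)
$\left(159 + H\right) 61 = \left(159 + 67\right) 61 = 226 \cdot 61 = 13786$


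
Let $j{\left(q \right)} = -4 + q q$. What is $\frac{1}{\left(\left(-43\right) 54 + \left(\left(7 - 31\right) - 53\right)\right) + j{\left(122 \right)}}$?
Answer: $\frac{1}{12481} \approx 8.0122 \cdot 10^{-5}$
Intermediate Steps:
$j{\left(q \right)} = -4 + q^{2}$
$\frac{1}{\left(\left(-43\right) 54 + \left(\left(7 - 31\right) - 53\right)\right) + j{\left(122 \right)}} = \frac{1}{\left(\left(-43\right) 54 + \left(\left(7 - 31\right) - 53\right)\right) - \left(4 - 122^{2}\right)} = \frac{1}{\left(-2322 - 77\right) + \left(-4 + 14884\right)} = \frac{1}{\left(-2322 - 77\right) + 14880} = \frac{1}{-2399 + 14880} = \frac{1}{12481}$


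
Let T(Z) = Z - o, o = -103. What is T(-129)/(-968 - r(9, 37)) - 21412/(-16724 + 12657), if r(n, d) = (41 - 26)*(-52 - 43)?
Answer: 9679542/1858619 ≈ 5.2079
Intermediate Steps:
r(n, d) = -1425 (r(n, d) = 15*(-95) = -1425)
T(Z) = 103 + Z (T(Z) = Z - 1*(-103) = Z + 103 = 103 + Z)
T(-129)/(-968 - r(9, 37)) - 21412/(-16724 + 12657) = (103 - 129)/(-968 - 1*(-1425)) - 21412/(-16724 + 12657) = -26/(-968 + 1425) - 21412/(-4067) = -26/457 - 21412*(-1/4067) = -26*1/457 + 21412/4067 = -26/457 + 21412/4067 = 9679542/1858619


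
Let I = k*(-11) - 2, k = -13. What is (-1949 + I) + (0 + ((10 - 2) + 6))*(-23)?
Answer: -2130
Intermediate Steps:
I = 141 (I = -13*(-11) - 2 = 143 - 2 = 141)
(-1949 + I) + (0 + ((10 - 2) + 6))*(-23) = (-1949 + 141) + (0 + ((10 - 2) + 6))*(-23) = -1808 + (0 + (8 + 6))*(-23) = -1808 + (0 + 14)*(-23) = -1808 + 14*(-23) = -1808 - 322 = -2130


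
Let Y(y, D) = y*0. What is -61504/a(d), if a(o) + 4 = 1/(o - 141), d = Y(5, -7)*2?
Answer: 8672064/565 ≈ 15349.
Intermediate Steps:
Y(y, D) = 0
d = 0 (d = 0*2 = 0)
a(o) = -4 + 1/(-141 + o) (a(o) = -4 + 1/(o - 141) = -4 + 1/(-141 + o))
-61504/a(d) = -61504*(-141 + 0)/(565 - 4*0) = -61504*(-141/(565 + 0)) = -61504/((-1/141*565)) = -61504/(-565/141) = -61504*(-141/565) = 8672064/565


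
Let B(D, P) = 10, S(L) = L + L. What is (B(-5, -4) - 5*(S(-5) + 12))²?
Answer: 0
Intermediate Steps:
S(L) = 2*L
(B(-5, -4) - 5*(S(-5) + 12))² = (10 - 5*(2*(-5) + 12))² = (10 - 5*(-10 + 12))² = (10 - 5*2)² = (10 - 10)² = 0² = 0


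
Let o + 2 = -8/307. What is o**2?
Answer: 386884/94249 ≈ 4.1049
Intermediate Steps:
o = -622/307 (o = -2 - 8/307 = -622/307 ≈ -2.0261)
o**2 = (-622/307)**2 = 386884/94249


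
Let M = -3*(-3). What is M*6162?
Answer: 55458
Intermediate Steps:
M = 9
M*6162 = 9*6162 = 55458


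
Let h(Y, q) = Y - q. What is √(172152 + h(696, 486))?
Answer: √172362 ≈ 415.17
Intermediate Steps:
√(172152 + h(696, 486)) = √(172152 + (696 - 1*486)) = √(172152 + (696 - 486)) = √(172152 + 210) = √172362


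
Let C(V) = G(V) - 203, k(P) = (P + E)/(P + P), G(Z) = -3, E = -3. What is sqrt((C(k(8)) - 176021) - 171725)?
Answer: 4*I*sqrt(21747) ≈ 589.88*I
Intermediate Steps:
k(P) = (-3 + P)/(2*P) (k(P) = (P - 3)/(P + P) = (-3 + P)/((2*P)) = (-3 + P)*(1/(2*P)) = (-3 + P)/(2*P))
C(V) = -206 (C(V) = -3 - 203 = -206)
sqrt((C(k(8)) - 176021) - 171725) = sqrt((-206 - 176021) - 171725) = sqrt(-176227 - 171725) = sqrt(-347952) = 4*I*sqrt(21747)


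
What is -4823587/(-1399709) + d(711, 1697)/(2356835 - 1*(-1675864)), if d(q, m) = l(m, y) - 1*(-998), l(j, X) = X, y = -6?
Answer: 19453462982641/5644605084591 ≈ 3.4464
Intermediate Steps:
d(q, m) = 992 (d(q, m) = -6 - 1*(-998) = -6 + 998 = 992)
-4823587/(-1399709) + d(711, 1697)/(2356835 - 1*(-1675864)) = -4823587/(-1399709) + 992/(2356835 - 1*(-1675864)) = -4823587*(-1/1399709) + 992/(2356835 + 1675864) = 4823587/1399709 + 992/4032699 = 19453462982641/5644605084591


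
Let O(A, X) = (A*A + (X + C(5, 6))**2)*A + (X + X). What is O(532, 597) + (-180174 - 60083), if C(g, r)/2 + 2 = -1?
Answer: 336147197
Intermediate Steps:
C(g, r) = -6 (C(g, r) = -4 + 2*(-1) = -4 - 2 = -6)
O(A, X) = 2*X + A*(A**2 + (-6 + X)**2) (O(A, X) = (A*A + (X - 6)**2)*A + (X + X) = (A**2 + (-6 + X)**2)*A + 2*X = A*(A**2 + (-6 + X)**2) + 2*X = 2*X + A*(A**2 + (-6 + X)**2))
O(532, 597) + (-180174 - 60083) = (532**3 + 2*597 + 532*(-6 + 597)**2) + (-180174 - 60083) = (150568768 + 1194 + 532*591**2) - 240257 = (150568768 + 1194 + 532*349281) - 240257 = (150568768 + 1194 + 185817492) - 240257 = 336387454 - 240257 = 336147197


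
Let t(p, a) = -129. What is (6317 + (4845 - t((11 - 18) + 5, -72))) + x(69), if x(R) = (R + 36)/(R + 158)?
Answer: 2563162/227 ≈ 11291.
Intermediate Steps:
x(R) = (36 + R)/(158 + R)
(6317 + (4845 - t((11 - 18) + 5, -72))) + x(69) = (6317 + (4845 - 1*(-129))) + (36 + 69)/(158 + 69) = (6317 + (4845 + 129)) + 105/227 = (6317 + 4974) + (1/227)*105 = 11291 + 105/227 = 2563162/227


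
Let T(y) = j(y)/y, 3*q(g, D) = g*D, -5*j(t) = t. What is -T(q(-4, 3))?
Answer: ⅕ ≈ 0.20000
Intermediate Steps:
j(t) = -t/5
q(g, D) = D*g/3 (q(g, D) = (g*D)/3 = (D*g)/3 = D*g/3)
T(y) = -⅕ (T(y) = (-y/5)/y = -⅕)
-T(q(-4, 3)) = -1*(-⅕) = ⅕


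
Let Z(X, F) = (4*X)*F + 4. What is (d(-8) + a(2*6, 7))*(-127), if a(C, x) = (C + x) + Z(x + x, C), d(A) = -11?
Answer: -86868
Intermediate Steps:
Z(X, F) = 4 + 4*F*X (Z(X, F) = 4*F*X + 4 = 4 + 4*F*X)
a(C, x) = 4 + C + x + 8*C*x (a(C, x) = (C + x) + (4 + 4*C*(x + x)) = (C + x) + (4 + 4*C*(2*x)) = (C + x) + (4 + 8*C*x) = 4 + C + x + 8*C*x)
(d(-8) + a(2*6, 7))*(-127) = (-11 + (4 + 2*6 + 7 + 8*(2*6)*7))*(-127) = (-11 + (4 + 12 + 7 + 8*12*7))*(-127) = (-11 + (4 + 12 + 7 + 672))*(-127) = (-11 + 695)*(-127) = 684*(-127) = -86868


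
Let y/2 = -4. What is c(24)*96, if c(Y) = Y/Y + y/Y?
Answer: 64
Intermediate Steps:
y = -8 (y = 2*(-4) = -8)
c(Y) = 1 - 8/Y (c(Y) = Y/Y - 8/Y = 1 - 8/Y)
c(24)*96 = ((-8 + 24)/24)*96 = ((1/24)*16)*96 = (⅔)*96 = 64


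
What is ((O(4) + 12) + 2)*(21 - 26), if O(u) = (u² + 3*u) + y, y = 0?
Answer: -210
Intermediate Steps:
O(u) = u² + 3*u (O(u) = (u² + 3*u) + 0 = u² + 3*u)
((O(4) + 12) + 2)*(21 - 26) = ((4*(3 + 4) + 12) + 2)*(21 - 26) = ((4*7 + 12) + 2)*(-5) = ((28 + 12) + 2)*(-5) = (40 + 2)*(-5) = 42*(-5) = -210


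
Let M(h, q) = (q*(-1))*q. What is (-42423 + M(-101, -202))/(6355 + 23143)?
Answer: -83227/29498 ≈ -2.8214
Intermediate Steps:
M(h, q) = -q² (M(h, q) = (-q)*q = -q²)
(-42423 + M(-101, -202))/(6355 + 23143) = (-42423 - 1*(-202)²)/(6355 + 23143) = (-42423 - 1*40804)/29498 = (-42423 - 40804)*(1/29498) = -83227*1/29498 = -83227/29498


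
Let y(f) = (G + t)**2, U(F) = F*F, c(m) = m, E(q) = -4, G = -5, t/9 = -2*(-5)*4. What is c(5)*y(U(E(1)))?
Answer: 630125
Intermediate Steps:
t = 360 (t = 9*(-2*(-5)*4) = 9*(10*4) = 9*40 = 360)
U(F) = F**2
y(f) = 126025 (y(f) = (-5 + 360)**2 = 355**2 = 126025)
c(5)*y(U(E(1))) = 5*126025 = 630125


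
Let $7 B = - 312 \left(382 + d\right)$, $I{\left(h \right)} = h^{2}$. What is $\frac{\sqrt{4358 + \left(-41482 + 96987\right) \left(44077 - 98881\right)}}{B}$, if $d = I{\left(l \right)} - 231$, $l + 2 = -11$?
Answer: $- \frac{7 i \sqrt{3041891662}}{99840} \approx - 3.8669 i$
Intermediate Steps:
$l = -13$ ($l = -2 - 11 = -13$)
$d = -62$ ($d = \left(-13\right)^{2} - 231 = 169 - 231 = -62$)
$B = - \frac{99840}{7}$ ($B = \frac{\left(-312\right) \left(382 - 62\right)}{7} = \frac{\left(-312\right) 320}{7} = \frac{1}{7} \left(-99840\right) = - \frac{99840}{7} \approx -14263.0$)
$\frac{\sqrt{4358 + \left(-41482 + 96987\right) \left(44077 - 98881\right)}}{B} = \frac{\sqrt{4358 + \left(-41482 + 96987\right) \left(44077 - 98881\right)}}{- \frac{99840}{7}} = \sqrt{4358 + 55505 \left(-54804\right)} \left(- \frac{7}{99840}\right) = \sqrt{4358 - 3041896020} \left(- \frac{7}{99840}\right) = \sqrt{-3041891662} \left(- \frac{7}{99840}\right) = i \sqrt{3041891662} \left(- \frac{7}{99840}\right) = - \frac{7 i \sqrt{3041891662}}{99840}$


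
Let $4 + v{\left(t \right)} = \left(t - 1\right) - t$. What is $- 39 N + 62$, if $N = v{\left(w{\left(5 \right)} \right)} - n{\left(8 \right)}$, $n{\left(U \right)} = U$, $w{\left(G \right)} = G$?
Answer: $569$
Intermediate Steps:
$v{\left(t \right)} = -5$ ($v{\left(t \right)} = -4 + \left(\left(t - 1\right) - t\right) = -4 + \left(\left(-1 + t\right) - t\right) = -4 - 1 = -5$)
$N = -13$ ($N = -5 - 8 = -13$)
$- 39 N + 62 = \left(-39\right) \left(-13\right) + 62 = 507 + 62 = 569$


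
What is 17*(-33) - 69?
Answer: -630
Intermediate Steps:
17*(-33) - 69 = -561 - 69 = -630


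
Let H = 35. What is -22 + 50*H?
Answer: 1728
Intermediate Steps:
-22 + 50*H = -22 + 50*35 = -22 + 1750 = 1728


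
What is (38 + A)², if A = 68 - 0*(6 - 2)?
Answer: 11236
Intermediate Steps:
A = 68 (A = 68 - 0*4 = 68 - 1*0 = 68 + 0 = 68)
(38 + A)² = (38 + 68)² = 106² = 11236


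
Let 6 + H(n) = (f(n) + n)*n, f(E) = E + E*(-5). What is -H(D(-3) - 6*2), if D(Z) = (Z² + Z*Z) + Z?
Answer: 33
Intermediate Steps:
D(Z) = Z + 2*Z² (D(Z) = (Z² + Z²) + Z = 2*Z² + Z = Z + 2*Z²)
f(E) = -4*E (f(E) = E - 5*E = -4*E)
H(n) = -6 - 3*n² (H(n) = -6 + (-4*n + n)*n = -6 + (-3*n)*n = -6 - 3*n²)
-H(D(-3) - 6*2) = -(-6 - 3*(-3*(1 + 2*(-3)) - 6*2)²) = -(-6 - 3*(-3*(1 - 6) - 12)²) = -(-6 - 3*(-3*(-5) - 12)²) = -(-6 - 3*(15 - 12)²) = -(-6 - 3*3²) = -(-6 - 3*9) = -(-6 - 27) = -1*(-33) = 33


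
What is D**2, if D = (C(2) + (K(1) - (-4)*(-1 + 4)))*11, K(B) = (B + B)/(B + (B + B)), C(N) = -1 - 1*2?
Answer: 101761/9 ≈ 11307.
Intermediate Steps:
C(N) = -3 (C(N) = -1 - 2 = -3)
K(B) = 2/3 (K(B) = (2*B)/(B + 2*B) = (2*B)/((3*B)) = (2*B)*(1/(3*B)) = 2/3)
D = 319/3 (D = (-3 + (2/3 - (-4)*(-1 + 4)))*11 = (-3 + (2/3 - (-4)*3))*11 = (-3 + (2/3 - 1*(-12)))*11 = (-3 + (2/3 + 12))*11 = (-3 + 38/3)*11 = (29/3)*11 = 319/3 ≈ 106.33)
D**2 = (319/3)**2 = 101761/9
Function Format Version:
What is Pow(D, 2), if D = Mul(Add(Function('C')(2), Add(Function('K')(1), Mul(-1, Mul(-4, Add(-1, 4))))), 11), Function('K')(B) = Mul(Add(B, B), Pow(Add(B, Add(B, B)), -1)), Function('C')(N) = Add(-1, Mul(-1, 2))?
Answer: Rational(101761, 9) ≈ 11307.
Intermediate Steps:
Function('C')(N) = -3 (Function('C')(N) = Add(-1, -2) = -3)
Function('K')(B) = Rational(2, 3) (Function('K')(B) = Mul(Mul(2, B), Pow(Add(B, Mul(2, B)), -1)) = Mul(Mul(2, B), Pow(Mul(3, B), -1)) = Mul(Mul(2, B), Mul(Rational(1, 3), Pow(B, -1))) = Rational(2, 3))
D = Rational(319, 3) (D = Mul(Add(-3, Add(Rational(2, 3), Mul(-1, Mul(-4, Add(-1, 4))))), 11) = Mul(Add(-3, Add(Rational(2, 3), Mul(-1, Mul(-4, 3)))), 11) = Mul(Add(-3, Add(Rational(2, 3), Mul(-1, -12))), 11) = Mul(Add(-3, Add(Rational(2, 3), 12)), 11) = Mul(Add(-3, Rational(38, 3)), 11) = Mul(Rational(29, 3), 11) = Rational(319, 3) ≈ 106.33)
Pow(D, 2) = Pow(Rational(319, 3), 2) = Rational(101761, 9)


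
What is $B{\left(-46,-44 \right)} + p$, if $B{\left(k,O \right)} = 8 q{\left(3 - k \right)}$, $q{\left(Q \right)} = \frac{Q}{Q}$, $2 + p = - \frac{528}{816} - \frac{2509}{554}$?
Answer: $\frac{7761}{9418} \approx 0.82406$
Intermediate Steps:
$p = - \frac{67583}{9418}$ ($p = -2 - \left(\frac{11}{17} + \frac{2509}{554}\right) = -2 - \frac{48747}{9418} = - \frac{67583}{9418} \approx -7.1759$)
$q{\left(Q \right)} = 1$
$B{\left(k,O \right)} = 8$ ($B{\left(k,O \right)} = 8 \cdot 1 = 8$)
$B{\left(-46,-44 \right)} + p = 8 - \frac{67583}{9418} = \frac{7761}{9418}$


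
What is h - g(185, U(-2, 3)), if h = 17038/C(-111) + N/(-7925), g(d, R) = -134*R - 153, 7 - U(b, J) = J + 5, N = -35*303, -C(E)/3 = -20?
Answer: 2893939/9510 ≈ 304.30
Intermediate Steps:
C(E) = 60 (C(E) = -3*(-20) = 60)
N = -10605
U(b, J) = 2 - J (U(b, J) = 7 - (J + 5) = 7 - (5 + J) = 7 + (-5 - J) = 2 - J)
g(d, R) = -153 - 134*R
h = 2713249/9510 (h = 17038/60 - 10605/(-7925) = 17038*(1/60) - 10605*(-1/7925) = 8519/30 + 2121/1585 = 2713249/9510 ≈ 285.30)
h - g(185, U(-2, 3)) = 2713249/9510 - (-153 - 134*(2 - 1*3)) = 2713249/9510 - (-153 - 134*(2 - 3)) = 2713249/9510 - (-153 - 134*(-1)) = 2713249/9510 - (-153 + 134) = 2713249/9510 - 1*(-19) = 2713249/9510 + 19 = 2893939/9510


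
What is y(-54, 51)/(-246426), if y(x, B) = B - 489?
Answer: 73/41071 ≈ 0.0017774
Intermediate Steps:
y(x, B) = -489 + B
y(-54, 51)/(-246426) = (-489 + 51)/(-246426) = -438*(-1/246426) = 73/41071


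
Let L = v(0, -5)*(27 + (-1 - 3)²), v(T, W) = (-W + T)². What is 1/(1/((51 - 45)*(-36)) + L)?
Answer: 216/232199 ≈ 0.00093024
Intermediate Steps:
v(T, W) = (T - W)²
L = 1075 (L = (0 - 1*(-5))²*(27 + (-1 - 3)²) = (0 + 5)²*(27 + (-4)²) = 5²*(27 + 16) = 25*43 = 1075)
1/(1/((51 - 45)*(-36)) + L) = 1/(1/((51 - 45)*(-36)) + 1075) = 1/(1/(6*(-36)) + 1075) = 1/(1/(-216) + 1075) = 1/(-1/216 + 1075) = 1/(232199/216) = 216/232199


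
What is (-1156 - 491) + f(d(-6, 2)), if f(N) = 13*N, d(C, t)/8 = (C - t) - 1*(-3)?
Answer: -2167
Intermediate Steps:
d(C, t) = 24 - 8*t + 8*C (d(C, t) = 8*((C - t) - 1*(-3)) = 8*((C - t) + 3) = 8*(3 + C - t) = 24 - 8*t + 8*C)
(-1156 - 491) + f(d(-6, 2)) = (-1156 - 491) + 13*(24 - 8*2 + 8*(-6)) = -1647 + 13*(24 - 16 - 48) = -1647 + 13*(-40) = -1647 - 520 = -2167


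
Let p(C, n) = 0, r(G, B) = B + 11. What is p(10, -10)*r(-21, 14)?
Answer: 0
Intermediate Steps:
r(G, B) = 11 + B
p(10, -10)*r(-21, 14) = 0*(11 + 14) = 0*25 = 0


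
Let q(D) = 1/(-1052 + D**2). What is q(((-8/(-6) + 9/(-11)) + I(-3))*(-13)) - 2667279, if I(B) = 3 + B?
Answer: -2925436933662/1096787 ≈ -2.6673e+6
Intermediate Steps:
q(((-8/(-6) + 9/(-11)) + I(-3))*(-13)) - 2667279 = 1/(-1052 + (((-8/(-6) + 9/(-11)) + (3 - 3))*(-13))**2) - 2667279 = 1/(-1052 + (((-8*(-1/6) + 9*(-1/11)) + 0)*(-13))**2) - 2667279 = 1/(-1052 + (((4/3 - 9/11) + 0)*(-13))**2) - 2667279 = 1/(-1052 + ((17/33 + 0)*(-13))**2) - 2667279 = 1/(-1052 + ((17/33)*(-13))**2) - 2667279 = 1/(-1052 + (-221/33)**2) - 2667279 = 1/(-1052 + 48841/1089) - 2667279 = 1/(-1096787/1089) - 2667279 = -1089/1096787 - 2667279 = -2925436933662/1096787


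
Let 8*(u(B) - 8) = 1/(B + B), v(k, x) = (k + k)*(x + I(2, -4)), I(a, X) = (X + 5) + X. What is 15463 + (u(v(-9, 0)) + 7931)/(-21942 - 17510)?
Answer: 527073123167/34086528 ≈ 15463.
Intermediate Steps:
I(a, X) = 5 + 2*X (I(a, X) = (5 + X) + X = 5 + 2*X)
v(k, x) = 2*k*(-3 + x) (v(k, x) = (k + k)*(x + (5 + 2*(-4))) = (2*k)*(x + (5 - 8)) = (2*k)*(x - 3) = (2*k)*(-3 + x) = 2*k*(-3 + x))
u(B) = 8 + 1/(16*B) (u(B) = 8 + 1/(8*(B + B)) = 8 + 1/(8*((2*B))) = 8 + (1/(2*B))/8 = 8 + 1/(16*B))
15463 + (u(v(-9, 0)) + 7931)/(-21942 - 17510) = 15463 + ((8 + 1/(16*((2*(-9)*(-3 + 0))))) + 7931)/(-21942 - 17510) = 15463 + ((8 + 1/(16*((2*(-9)*(-3))))) + 7931)/(-39452) = 15463 + ((8 + (1/16)/54) + 7931)*(-1/39452) = 15463 + ((8 + (1/16)*(1/54)) + 7931)*(-1/39452) = 15463 + ((8 + 1/864) + 7931)*(-1/39452) = 15463 + (6913/864 + 7931)*(-1/39452) = 15463 + (6859297/864)*(-1/39452) = 15463 - 6859297/34086528 = 527073123167/34086528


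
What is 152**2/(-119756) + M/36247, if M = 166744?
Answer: 4782785944/1085198933 ≈ 4.4073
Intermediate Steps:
152**2/(-119756) + M/36247 = 152**2/(-119756) + 166744/36247 = 23104*(-1/119756) + 166744*(1/36247) = -5776/29939 + 166744/36247 = 4782785944/1085198933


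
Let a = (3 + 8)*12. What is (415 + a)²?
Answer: 299209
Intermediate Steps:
a = 132 (a = 11*12 = 132)
(415 + a)² = (415 + 132)² = 547² = 299209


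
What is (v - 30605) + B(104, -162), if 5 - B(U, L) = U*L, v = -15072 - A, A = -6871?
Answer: -21953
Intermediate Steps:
v = -8201 (v = -15072 - 1*(-6871) = -15072 + 6871 = -8201)
B(U, L) = 5 - L*U (B(U, L) = 5 - U*L = 5 - L*U)
(v - 30605) + B(104, -162) = (-8201 - 30605) + (5 - 1*(-162)*104) = -38806 + (5 + 16848) = -38806 + 16853 = -21953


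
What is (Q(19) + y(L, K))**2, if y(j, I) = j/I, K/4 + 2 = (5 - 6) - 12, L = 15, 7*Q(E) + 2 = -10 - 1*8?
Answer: 7569/784 ≈ 9.6543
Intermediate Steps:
Q(E) = -20/7 (Q(E) = -2/7 + (-10 - 1*8)/7 = -2/7 + (-10 - 8)/7 = -2/7 + (1/7)*(-18) = -2/7 - 18/7 = -20/7)
K = -60 (K = -8 + 4*((5 - 6) - 12) = -8 + 4*(-1 - 12) = -8 + 4*(-13) = -8 - 52 = -60)
(Q(19) + y(L, K))**2 = (-20/7 + 15/(-60))**2 = (-20/7 + 15*(-1/60))**2 = (-20/7 - 1/4)**2 = (-87/28)**2 = 7569/784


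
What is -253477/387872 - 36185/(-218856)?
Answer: -5179976749/10611014304 ≈ -0.48817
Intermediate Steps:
-253477/387872 - 36185/(-218856) = -253477*1/387872 - 36185*(-1/218856) = -253477/387872 + 36185/218856 = -5179976749/10611014304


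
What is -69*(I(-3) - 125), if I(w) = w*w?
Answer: 8004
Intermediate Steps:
I(w) = w**2
-69*(I(-3) - 125) = -69*((-3)**2 - 125) = -69*(9 - 125) = -69*(-116) = 8004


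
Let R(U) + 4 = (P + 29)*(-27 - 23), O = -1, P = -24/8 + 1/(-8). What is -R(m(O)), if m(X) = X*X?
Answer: 5191/4 ≈ 1297.8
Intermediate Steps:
P = -25/8 (P = -24*1/8 + 1*(-1/8) = -3 - 1/8 = -25/8 ≈ -3.1250)
m(X) = X**2
R(U) = -5191/4 (R(U) = -4 + (-25/8 + 29)*(-27 - 23) = -4 + (207/8)*(-50) = -4 - 5175/4 = -5191/4)
-R(m(O)) = -1*(-5191/4) = 5191/4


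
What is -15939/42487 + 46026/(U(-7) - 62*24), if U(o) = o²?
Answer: -1978442883/61138793 ≈ -32.360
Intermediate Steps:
-15939/42487 + 46026/(U(-7) - 62*24) = -15939/42487 + 46026/((-7)² - 62*24) = -15939*1/42487 + 46026/(49 - 1488) = -15939/42487 + 46026/(-1439) = -15939/42487 + 46026*(-1/1439) = -15939/42487 - 46026/1439 = -1978442883/61138793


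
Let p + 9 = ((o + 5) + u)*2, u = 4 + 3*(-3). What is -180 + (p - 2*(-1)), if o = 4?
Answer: -179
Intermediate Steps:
u = -5 (u = 4 - 9 = -5)
p = -1 (p = -9 + ((4 + 5) - 5)*2 = -9 + (9 - 5)*2 = -9 + 4*2 = -9 + 8 = -1)
-180 + (p - 2*(-1)) = -180 + (-1 - 2*(-1)) = -180 + (-1 + 2) = -180 + 1 = -179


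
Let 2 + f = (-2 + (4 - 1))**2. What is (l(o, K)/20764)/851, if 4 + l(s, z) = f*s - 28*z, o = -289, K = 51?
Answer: -1143/17670164 ≈ -6.4685e-5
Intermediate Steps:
f = -1 (f = -2 + (-2 + (4 - 1))**2 = -2 + (-2 + 3)**2 = -2 + 1**2 = -2 + 1 = -1)
l(s, z) = -4 - s - 28*z (l(s, z) = -4 + (-s - 28*z) = -4 - s - 28*z)
(l(o, K)/20764)/851 = ((-4 - 1*(-289) - 28*51)/20764)/851 = ((-4 + 289 - 1428)*(1/20764))*(1/851) = -1143*1/20764*(1/851) = -1143/20764*1/851 = -1143/17670164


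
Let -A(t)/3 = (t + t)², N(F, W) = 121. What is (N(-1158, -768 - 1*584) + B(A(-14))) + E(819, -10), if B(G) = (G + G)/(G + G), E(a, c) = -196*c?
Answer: 2082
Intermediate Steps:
A(t) = -12*t² (A(t) = -3*(t + t)² = -3*4*t² = -12*t²)
B(G) = 1 (B(G) = (2*G)/((2*G)) = (2*G)*(1/(2*G)) = 1)
(N(-1158, -768 - 1*584) + B(A(-14))) + E(819, -10) = (121 + 1) - 196*(-10) = 122 + 1960 = 2082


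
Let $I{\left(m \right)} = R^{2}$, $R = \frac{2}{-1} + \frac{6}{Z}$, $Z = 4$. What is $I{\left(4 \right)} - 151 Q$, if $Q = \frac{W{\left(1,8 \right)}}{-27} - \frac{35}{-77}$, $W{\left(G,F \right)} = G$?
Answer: $- \frac{74599}{1188} \approx -62.794$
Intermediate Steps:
$Q = \frac{124}{297}$ ($Q = 1 \frac{1}{-27} - \frac{35}{-77} = 1 \left(- \frac{1}{27}\right) - - \frac{5}{11} = - \frac{1}{27} + \frac{5}{11} = \frac{124}{297} \approx 0.41751$)
$R = - \frac{1}{2}$ ($R = \frac{2}{-1} + \frac{6}{4} = 2 \left(-1\right) + 6 \cdot \frac{1}{4} = -2 + \frac{3}{2} = - \frac{1}{2} \approx -0.5$)
$I{\left(m \right)} = \frac{1}{4}$ ($I{\left(m \right)} = \left(- \frac{1}{2}\right)^{2} = \frac{1}{4}$)
$I{\left(4 \right)} - 151 Q = \frac{1}{4} - \frac{18724}{297} = - \frac{74599}{1188}$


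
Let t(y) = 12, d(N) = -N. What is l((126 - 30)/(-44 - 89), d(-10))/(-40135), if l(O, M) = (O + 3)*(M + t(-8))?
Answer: -6666/5337955 ≈ -0.0012488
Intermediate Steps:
l(O, M) = (3 + O)*(12 + M) (l(O, M) = (O + 3)*(M + 12) = (3 + O)*(12 + M))
l((126 - 30)/(-44 - 89), d(-10))/(-40135) = (36 + 3*(-1*(-10)) + 12*((126 - 30)/(-44 - 89)) + (-1*(-10))*((126 - 30)/(-44 - 89)))/(-40135) = (36 + 3*10 + 12*(96/(-133)) + 10*(96/(-133)))*(-1/40135) = (36 + 30 + 12*(96*(-1/133)) + 10*(96*(-1/133)))*(-1/40135) = (36 + 30 + 12*(-96/133) + 10*(-96/133))*(-1/40135) = (36 + 30 - 1152/133 - 960/133)*(-1/40135) = (6666/133)*(-1/40135) = -6666/5337955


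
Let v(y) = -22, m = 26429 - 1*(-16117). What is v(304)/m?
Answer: -11/21273 ≈ -0.00051709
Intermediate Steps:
m = 42546 (m = 26429 + 16117 = 42546)
v(304)/m = -22/42546 = -22*1/42546 = -11/21273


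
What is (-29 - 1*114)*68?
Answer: -9724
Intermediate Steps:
(-29 - 1*114)*68 = (-29 - 114)*68 = -143*68 = -9724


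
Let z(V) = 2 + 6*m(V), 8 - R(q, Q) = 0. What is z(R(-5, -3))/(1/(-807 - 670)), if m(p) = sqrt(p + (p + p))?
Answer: -2954 - 17724*sqrt(6) ≈ -46369.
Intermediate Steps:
R(q, Q) = 8 (R(q, Q) = 8 - 1*0 = 8 + 0 = 8)
m(p) = sqrt(3)*sqrt(p) (m(p) = sqrt(p + 2*p) = sqrt(3*p) = sqrt(3)*sqrt(p))
z(V) = 2 + 6*sqrt(3)*sqrt(V) (z(V) = 2 + 6*(sqrt(3)*sqrt(V)) = 2 + 6*sqrt(3)*sqrt(V))
z(R(-5, -3))/(1/(-807 - 670)) = (2 + 6*sqrt(3)*sqrt(8))/(1/(-807 - 670)) = (2 + 6*sqrt(3)*(2*sqrt(2)))/(1/(-1477)) = (2 + 12*sqrt(6))/(-1/1477) = (2 + 12*sqrt(6))*(-1477) = -2954 - 17724*sqrt(6)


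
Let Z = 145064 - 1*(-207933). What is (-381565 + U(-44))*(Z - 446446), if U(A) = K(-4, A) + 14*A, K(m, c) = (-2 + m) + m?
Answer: 35715366759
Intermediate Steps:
K(m, c) = -2 + 2*m
U(A) = -10 + 14*A (U(A) = (-2 + 2*(-4)) + 14*A = (-2 - 8) + 14*A = -10 + 14*A)
Z = 352997 (Z = 145064 + 207933 = 352997)
(-381565 + U(-44))*(Z - 446446) = (-381565 + (-10 + 14*(-44)))*(352997 - 446446) = (-381565 + (-10 - 616))*(-93449) = (-381565 - 626)*(-93449) = -382191*(-93449) = 35715366759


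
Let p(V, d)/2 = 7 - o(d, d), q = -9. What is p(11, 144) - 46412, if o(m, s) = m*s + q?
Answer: -87852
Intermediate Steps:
o(m, s) = -9 + m*s (o(m, s) = m*s - 9 = -9 + m*s)
p(V, d) = 32 - 2*d**2 (p(V, d) = 2*(7 - (-9 + d*d)) = 2*(7 - (-9 + d**2)) = 2*(7 + (9 - d**2)) = 2*(16 - d**2) = 32 - 2*d**2)
p(11, 144) - 46412 = (32 - 2*144**2) - 46412 = (32 - 2*20736) - 46412 = (32 - 41472) - 46412 = -41440 - 46412 = -87852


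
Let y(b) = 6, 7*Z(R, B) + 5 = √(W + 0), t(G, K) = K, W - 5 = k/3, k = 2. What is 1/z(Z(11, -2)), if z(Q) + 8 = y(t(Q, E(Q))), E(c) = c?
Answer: -½ ≈ -0.50000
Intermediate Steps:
W = 17/3 (W = 5 + 2/3 = 5 + 2*(⅓) = 5 + ⅔ = 17/3 ≈ 5.6667)
Z(R, B) = -5/7 + √51/21 (Z(R, B) = -5/7 + √(17/3 + 0)/7 = -5/7 + √(17/3)/7 = -5/7 + (√51/3)/7 = -5/7 + √51/21)
z(Q) = -2 (z(Q) = -8 + 6 = -2)
1/z(Z(11, -2)) = 1/(-2) = -½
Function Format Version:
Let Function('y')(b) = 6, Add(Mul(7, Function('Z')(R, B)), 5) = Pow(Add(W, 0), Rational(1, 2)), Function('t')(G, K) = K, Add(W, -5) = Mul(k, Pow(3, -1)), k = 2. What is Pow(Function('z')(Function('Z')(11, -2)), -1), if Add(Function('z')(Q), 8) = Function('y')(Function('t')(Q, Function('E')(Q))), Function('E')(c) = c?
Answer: Rational(-1, 2) ≈ -0.50000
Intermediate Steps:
W = Rational(17, 3) (W = Add(5, Mul(2, Pow(3, -1))) = Add(5, Mul(2, Rational(1, 3))) = Add(5, Rational(2, 3)) = Rational(17, 3) ≈ 5.6667)
Function('Z')(R, B) = Add(Rational(-5, 7), Mul(Rational(1, 21), Pow(51, Rational(1, 2)))) (Function('Z')(R, B) = Add(Rational(-5, 7), Mul(Rational(1, 7), Pow(Add(Rational(17, 3), 0), Rational(1, 2)))) = Add(Rational(-5, 7), Mul(Rational(1, 7), Pow(Rational(17, 3), Rational(1, 2)))) = Add(Rational(-5, 7), Mul(Rational(1, 7), Mul(Rational(1, 3), Pow(51, Rational(1, 2))))) = Add(Rational(-5, 7), Mul(Rational(1, 21), Pow(51, Rational(1, 2)))))
Function('z')(Q) = -2 (Function('z')(Q) = Add(-8, 6) = -2)
Pow(Function('z')(Function('Z')(11, -2)), -1) = Pow(-2, -1) = Rational(-1, 2)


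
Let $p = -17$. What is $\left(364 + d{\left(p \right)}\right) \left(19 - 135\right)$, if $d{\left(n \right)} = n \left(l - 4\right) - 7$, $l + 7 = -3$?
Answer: $-69020$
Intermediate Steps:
$l = -10$ ($l = -7 - 3 = -10$)
$d{\left(n \right)} = -7 - 14 n$ ($d{\left(n \right)} = n \left(-10 - 4\right) - 7 = n \left(-14\right) - 7 = - 14 n - 7 = -7 - 14 n$)
$\left(364 + d{\left(p \right)}\right) \left(19 - 135\right) = \left(364 - -231\right) \left(19 - 135\right) = \left(364 + \left(-7 + 238\right)\right) \left(-116\right) = \left(364 + 231\right) \left(-116\right) = 595 \left(-116\right) = -69020$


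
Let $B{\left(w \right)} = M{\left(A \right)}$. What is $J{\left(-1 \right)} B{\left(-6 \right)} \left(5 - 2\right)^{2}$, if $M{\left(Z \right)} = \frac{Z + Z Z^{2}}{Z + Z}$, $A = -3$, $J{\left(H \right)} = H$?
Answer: $-45$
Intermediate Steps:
$M{\left(Z \right)} = \frac{Z + Z^{3}}{2 Z}$
$B{\left(w \right)} = 5$ ($B{\left(w \right)} = \frac{1}{2} + \frac{\left(-3\right)^{2}}{2} = \frac{1}{2} + \frac{1}{2} \cdot 9 = \frac{1}{2} + \frac{9}{2} = 5$)
$J{\left(-1 \right)} B{\left(-6 \right)} \left(5 - 2\right)^{2} = \left(-1\right) 5 \left(5 - 2\right)^{2} = - 5 \cdot 3^{2} = \left(-5\right) 9 = -45$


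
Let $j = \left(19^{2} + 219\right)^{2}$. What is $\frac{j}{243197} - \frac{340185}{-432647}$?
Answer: $\frac{228274422245}{105218452459} \approx 2.1695$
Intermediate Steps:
$j = 336400$ ($j = \left(361 + 219\right)^{2} = 580^{2} = 336400$)
$\frac{j}{243197} - \frac{340185}{-432647} = \frac{336400}{243197} - \frac{340185}{-432647} = 336400 \cdot \frac{1}{243197} - - \frac{340185}{432647} = \frac{336400}{243197} + \frac{340185}{432647} = \frac{228274422245}{105218452459}$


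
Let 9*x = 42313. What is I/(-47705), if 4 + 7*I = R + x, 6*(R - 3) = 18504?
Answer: -14012/601083 ≈ -0.023311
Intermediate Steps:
x = 42313/9 (x = (1/9)*42313 = 42313/9 ≈ 4701.4)
R = 3087 (R = 3 + (1/6)*18504 = 3 + 3084 = 3087)
I = 70060/63 (I = -4/7 + (3087 + 42313/9)/7 = -4/7 + (1/7)*(70096/9) = -4/7 + 70096/63 = 70060/63 ≈ 1112.1)
I/(-47705) = (70060/63)/(-47705) = (70060/63)*(-1/47705) = -14012/601083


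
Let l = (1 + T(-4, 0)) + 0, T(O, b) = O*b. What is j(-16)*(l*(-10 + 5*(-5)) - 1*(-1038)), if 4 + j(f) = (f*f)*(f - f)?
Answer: -4012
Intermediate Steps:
j(f) = -4 (j(f) = -4 + (f*f)*(f - f) = -4 + f**2*0 = -4 + 0 = -4)
l = 1 (l = (1 - 4*0) + 0 = (1 + 0) + 0 = 1 + 0 = 1)
j(-16)*(l*(-10 + 5*(-5)) - 1*(-1038)) = -4*(1*(-10 + 5*(-5)) - 1*(-1038)) = -4*(1*(-10 - 25) + 1038) = -4*(1*(-35) + 1038) = -4*(-35 + 1038) = -4*1003 = -4012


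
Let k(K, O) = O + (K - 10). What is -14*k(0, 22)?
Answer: -168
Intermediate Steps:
k(K, O) = -10 + K + O (k(K, O) = O + (-10 + K) = -10 + K + O)
-14*k(0, 22) = -14*(-10 + 0 + 22) = -14*12 = -168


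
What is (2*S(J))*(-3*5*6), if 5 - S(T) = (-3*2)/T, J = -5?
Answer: -684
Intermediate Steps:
S(T) = 5 + 6/T (S(T) = 5 - (-3*2)/T = 5 - (-6)/T = 5 + 6/T)
(2*S(J))*(-3*5*6) = (2*(5 + 6/(-5)))*(-3*5*6) = (2*(5 + 6*(-1/5)))*(-15*6) = (2*(5 - 6/5))*(-90) = (2*(19/5))*(-90) = (38/5)*(-90) = -684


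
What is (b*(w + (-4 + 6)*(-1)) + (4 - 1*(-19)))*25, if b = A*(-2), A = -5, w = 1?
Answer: 325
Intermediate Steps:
b = 10 (b = -5*(-2) = 10)
(b*(w + (-4 + 6)*(-1)) + (4 - 1*(-19)))*25 = (10*(1 + (-4 + 6)*(-1)) + (4 - 1*(-19)))*25 = (10*(1 + 2*(-1)) + (4 + 19))*25 = (10*(1 - 2) + 23)*25 = (10*(-1) + 23)*25 = (-10 + 23)*25 = 13*25 = 325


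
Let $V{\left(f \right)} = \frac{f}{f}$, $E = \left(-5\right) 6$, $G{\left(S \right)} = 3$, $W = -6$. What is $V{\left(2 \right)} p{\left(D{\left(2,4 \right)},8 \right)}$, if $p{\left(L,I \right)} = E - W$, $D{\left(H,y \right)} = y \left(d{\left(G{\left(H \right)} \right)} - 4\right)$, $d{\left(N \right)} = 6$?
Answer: $-24$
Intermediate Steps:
$E = -30$
$V{\left(f \right)} = 1$
$D{\left(H,y \right)} = 2 y$ ($D{\left(H,y \right)} = y \left(6 - 4\right) = y 2 = 2 y$)
$p{\left(L,I \right)} = -24$ ($p{\left(L,I \right)} = -30 - -6 = -30 + 6 = -24$)
$V{\left(2 \right)} p{\left(D{\left(2,4 \right)},8 \right)} = 1 \left(-24\right) = -24$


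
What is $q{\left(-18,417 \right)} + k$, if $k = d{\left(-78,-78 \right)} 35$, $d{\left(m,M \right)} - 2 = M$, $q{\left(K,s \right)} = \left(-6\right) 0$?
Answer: $-2660$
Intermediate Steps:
$q{\left(K,s \right)} = 0$
$d{\left(m,M \right)} = 2 + M$
$k = -2660$ ($k = \left(2 - 78\right) 35 = \left(-76\right) 35 = -2660$)
$q{\left(-18,417 \right)} + k = 0 - 2660 = -2660$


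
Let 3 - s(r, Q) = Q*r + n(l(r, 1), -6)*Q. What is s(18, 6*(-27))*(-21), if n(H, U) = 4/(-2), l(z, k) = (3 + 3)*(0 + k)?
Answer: -54495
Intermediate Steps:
l(z, k) = 6*k
n(H, U) = -2 (n(H, U) = 4*(-1/2) = -2)
s(r, Q) = 3 + 2*Q - Q*r (s(r, Q) = 3 - (Q*r - 2*Q) = 3 - (-2*Q + Q*r) = 3 + (2*Q - Q*r) = 3 + 2*Q - Q*r)
s(18, 6*(-27))*(-21) = (3 + 2*(6*(-27)) - 1*6*(-27)*18)*(-21) = (3 + 2*(-162) - 1*(-162)*18)*(-21) = (3 - 324 + 2916)*(-21) = 2595*(-21) = -54495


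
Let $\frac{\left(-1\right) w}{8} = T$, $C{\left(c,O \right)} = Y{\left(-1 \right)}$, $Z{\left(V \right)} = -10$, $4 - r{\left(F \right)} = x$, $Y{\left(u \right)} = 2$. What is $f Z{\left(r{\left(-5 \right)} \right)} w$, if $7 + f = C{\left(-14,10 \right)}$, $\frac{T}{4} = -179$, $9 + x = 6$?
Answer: $286400$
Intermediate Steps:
$x = -3$ ($x = -9 + 6 = -3$)
$r{\left(F \right)} = 7$ ($r{\left(F \right)} = 4 - -3 = 4 + 3 = 7$)
$C{\left(c,O \right)} = 2$
$T = -716$ ($T = 4 \left(-179\right) = -716$)
$w = 5728$ ($w = \left(-8\right) \left(-716\right) = 5728$)
$f = -5$ ($f = -7 + 2 = -5$)
$f Z{\left(r{\left(-5 \right)} \right)} w = \left(-5\right) \left(-10\right) 5728 = 50 \cdot 5728 = 286400$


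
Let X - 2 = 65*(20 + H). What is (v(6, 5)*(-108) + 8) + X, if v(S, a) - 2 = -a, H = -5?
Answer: 1309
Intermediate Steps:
v(S, a) = 2 - a
X = 977 (X = 2 + 65*(20 - 5) = 2 + 65*15 = 2 + 975 = 977)
(v(6, 5)*(-108) + 8) + X = ((2 - 1*5)*(-108) + 8) + 977 = ((2 - 5)*(-108) + 8) + 977 = (-3*(-108) + 8) + 977 = (324 + 8) + 977 = 332 + 977 = 1309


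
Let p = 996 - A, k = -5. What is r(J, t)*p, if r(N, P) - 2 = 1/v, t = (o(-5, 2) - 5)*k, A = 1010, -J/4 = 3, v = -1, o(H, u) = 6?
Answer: -14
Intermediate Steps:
J = -12 (J = -4*3 = -12)
t = -5 (t = (6 - 5)*(-5) = 1*(-5) = -5)
r(N, P) = 1 (r(N, P) = 2 + 1/(-1) = 2 - 1 = 1)
p = -14 (p = 996 - 1*1010 = 996 - 1010 = -14)
r(J, t)*p = 1*(-14) = -14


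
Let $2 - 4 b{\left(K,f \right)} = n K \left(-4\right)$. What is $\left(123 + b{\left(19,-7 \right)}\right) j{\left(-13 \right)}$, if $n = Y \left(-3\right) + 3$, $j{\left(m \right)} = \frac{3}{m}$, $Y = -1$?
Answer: $- \frac{1425}{26} \approx -54.808$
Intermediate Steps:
$n = 6$ ($n = \left(-1\right) \left(-3\right) + 3 = 3 + 3 = 6$)
$b{\left(K,f \right)} = \frac{1}{2} + 6 K$ ($b{\left(K,f \right)} = \frac{1}{2} - \frac{6 K \left(-4\right)}{4} = \frac{1}{2} - \frac{\left(-24\right) K}{4} = \frac{1}{2} + 6 K$)
$\left(123 + b{\left(19,-7 \right)}\right) j{\left(-13 \right)} = \left(123 + \left(\frac{1}{2} + 6 \cdot 19\right)\right) \frac{3}{-13} = \left(123 + \left(\frac{1}{2} + 114\right)\right) 3 \left(- \frac{1}{13}\right) = \left(123 + \frac{229}{2}\right) \left(- \frac{3}{13}\right) = \frac{475}{2} \left(- \frac{3}{13}\right) = - \frac{1425}{26}$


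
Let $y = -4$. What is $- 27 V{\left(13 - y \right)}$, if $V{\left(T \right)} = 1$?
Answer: $-27$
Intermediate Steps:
$- 27 V{\left(13 - y \right)} = \left(-27\right) 1 = -27$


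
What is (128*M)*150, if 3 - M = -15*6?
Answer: 1785600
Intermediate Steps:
M = 93 (M = 3 - (-15)*6 = 3 - 1*(-90) = 3 + 90 = 93)
(128*M)*150 = (128*93)*150 = 11904*150 = 1785600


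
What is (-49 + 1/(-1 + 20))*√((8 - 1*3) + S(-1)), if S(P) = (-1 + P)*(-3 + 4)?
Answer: -930*√3/19 ≈ -84.779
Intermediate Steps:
S(P) = -1 + P (S(P) = (-1 + P)*1 = -1 + P)
(-49 + 1/(-1 + 20))*√((8 - 1*3) + S(-1)) = (-49 + 1/(-1 + 20))*√((8 - 1*3) + (-1 - 1)) = (-49 + 1/19)*√((8 - 3) - 2) = (-49 + 1/19)*√(5 - 2) = -930*√3/19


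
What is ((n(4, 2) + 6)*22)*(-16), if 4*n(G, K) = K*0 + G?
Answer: -2464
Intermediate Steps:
n(G, K) = G/4 (n(G, K) = (K*0 + G)/4 = (0 + G)/4 = G/4)
((n(4, 2) + 6)*22)*(-16) = (((¼)*4 + 6)*22)*(-16) = ((1 + 6)*22)*(-16) = (7*22)*(-16) = 154*(-16) = -2464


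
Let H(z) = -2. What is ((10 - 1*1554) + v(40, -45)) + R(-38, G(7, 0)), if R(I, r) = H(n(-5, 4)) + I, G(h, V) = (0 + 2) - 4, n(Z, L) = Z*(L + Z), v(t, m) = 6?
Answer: -1578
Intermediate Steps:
G(h, V) = -2 (G(h, V) = 2 - 4 = -2)
R(I, r) = -2 + I
((10 - 1*1554) + v(40, -45)) + R(-38, G(7, 0)) = ((10 - 1*1554) + 6) + (-2 - 38) = ((10 - 1554) + 6) - 40 = (-1544 + 6) - 40 = -1538 - 40 = -1578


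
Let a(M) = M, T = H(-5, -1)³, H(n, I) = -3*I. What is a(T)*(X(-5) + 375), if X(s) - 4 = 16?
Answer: 10665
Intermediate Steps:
X(s) = 20 (X(s) = 4 + 16 = 20)
T = 27 (T = (-3*(-1))³ = 3³ = 27)
a(T)*(X(-5) + 375) = 27*(20 + 375) = 27*395 = 10665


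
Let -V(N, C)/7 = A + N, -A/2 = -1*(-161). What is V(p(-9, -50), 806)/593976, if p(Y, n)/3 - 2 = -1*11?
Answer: 2443/593976 ≈ 0.0041130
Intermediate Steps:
A = -322 (A = -(-2)*(-161) = -2*161 = -322)
p(Y, n) = -27 (p(Y, n) = 6 + 3*(-1*11) = 6 + 3*(-11) = 6 - 33 = -27)
V(N, C) = 2254 - 7*N (V(N, C) = -7*(-322 + N) = 2254 - 7*N)
V(p(-9, -50), 806)/593976 = (2254 - 7*(-27))/593976 = (2254 + 189)*(1/593976) = 2443*(1/593976) = 2443/593976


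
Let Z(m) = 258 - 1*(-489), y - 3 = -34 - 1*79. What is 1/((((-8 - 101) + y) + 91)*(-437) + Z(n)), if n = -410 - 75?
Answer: 1/56683 ≈ 1.7642e-5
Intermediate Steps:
y = -110 (y = 3 + (-34 - 1*79) = 3 + (-34 - 79) = 3 - 113 = -110)
n = -485
Z(m) = 747 (Z(m) = 258 + 489 = 747)
1/((((-8 - 101) + y) + 91)*(-437) + Z(n)) = 1/((((-8 - 101) - 110) + 91)*(-437) + 747) = 1/(((-109 - 110) + 91)*(-437) + 747) = 1/((-219 + 91)*(-437) + 747) = 1/(-128*(-437) + 747) = 1/(55936 + 747) = 1/56683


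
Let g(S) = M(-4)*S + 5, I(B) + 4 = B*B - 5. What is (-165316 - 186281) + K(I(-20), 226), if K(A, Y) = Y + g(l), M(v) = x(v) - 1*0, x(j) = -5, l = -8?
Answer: -351326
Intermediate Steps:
M(v) = -5 (M(v) = -5 - 1*0 = -5 + 0 = -5)
I(B) = -9 + B² (I(B) = -4 + (B*B - 5) = -4 + (B² - 5) = -4 + (-5 + B²) = -9 + B²)
g(S) = 5 - 5*S (g(S) = -5*S + 5 = 5 - 5*S)
K(A, Y) = 45 + Y (K(A, Y) = Y + (5 - 5*(-8)) = Y + (5 + 40) = Y + 45 = 45 + Y)
(-165316 - 186281) + K(I(-20), 226) = (-165316 - 186281) + (45 + 226) = -351597 + 271 = -351326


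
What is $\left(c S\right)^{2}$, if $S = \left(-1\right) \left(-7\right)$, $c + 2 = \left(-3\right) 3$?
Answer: $5929$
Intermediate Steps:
$c = -11$ ($c = -2 - 9 = -11$)
$S = 7$
$\left(c S\right)^{2} = \left(\left(-11\right) 7\right)^{2} = \left(-77\right)^{2} = 5929$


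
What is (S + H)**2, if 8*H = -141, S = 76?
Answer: 218089/64 ≈ 3407.6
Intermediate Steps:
H = -141/8 (H = (1/8)*(-141) = -141/8 ≈ -17.625)
(S + H)**2 = (76 - 141/8)**2 = (467/8)**2 = 218089/64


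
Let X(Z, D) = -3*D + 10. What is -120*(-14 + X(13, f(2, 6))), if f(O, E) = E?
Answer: 2640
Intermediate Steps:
X(Z, D) = 10 - 3*D
-120*(-14 + X(13, f(2, 6))) = -120*(-14 + (10 - 3*6)) = -120*(-14 + (10 - 18)) = -120*(-14 - 8) = -120*(-22) = 2640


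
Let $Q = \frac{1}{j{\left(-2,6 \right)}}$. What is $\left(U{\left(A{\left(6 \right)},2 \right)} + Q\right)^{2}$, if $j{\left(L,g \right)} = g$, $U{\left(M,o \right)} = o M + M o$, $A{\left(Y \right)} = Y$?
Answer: $\frac{21025}{36} \approx 584.03$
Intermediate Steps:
$U{\left(M,o \right)} = 2 M o$ ($U{\left(M,o \right)} = M o + M o = 2 M o$)
$Q = \frac{1}{6} \approx 0.16667$
$\left(U{\left(A{\left(6 \right)},2 \right)} + Q\right)^{2} = \left(2 \cdot 6 \cdot 2 + \frac{1}{6}\right)^{2} = \left(24 + \frac{1}{6}\right)^{2} = \left(\frac{145}{6}\right)^{2} = \frac{21025}{36}$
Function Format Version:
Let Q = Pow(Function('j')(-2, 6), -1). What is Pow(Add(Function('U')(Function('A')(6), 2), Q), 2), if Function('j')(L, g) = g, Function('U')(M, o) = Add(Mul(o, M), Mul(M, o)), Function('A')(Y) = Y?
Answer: Rational(21025, 36) ≈ 584.03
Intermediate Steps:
Function('U')(M, o) = Mul(2, M, o) (Function('U')(M, o) = Add(Mul(M, o), Mul(M, o)) = Mul(2, M, o))
Q = Rational(1, 6) (Q = Pow(6, -1) = Rational(1, 6) ≈ 0.16667)
Pow(Add(Function('U')(Function('A')(6), 2), Q), 2) = Pow(Add(Mul(2, 6, 2), Rational(1, 6)), 2) = Pow(Add(24, Rational(1, 6)), 2) = Pow(Rational(145, 6), 2) = Rational(21025, 36)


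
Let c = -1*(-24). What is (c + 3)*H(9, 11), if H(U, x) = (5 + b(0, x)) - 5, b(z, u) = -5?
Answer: -135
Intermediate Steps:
c = 24
H(U, x) = -5 (H(U, x) = (5 - 5) - 5 = 0 - 5 = -5)
(c + 3)*H(9, 11) = (24 + 3)*(-5) = 27*(-5) = -135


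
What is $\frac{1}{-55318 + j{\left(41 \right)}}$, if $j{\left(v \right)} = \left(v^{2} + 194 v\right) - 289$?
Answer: $- \frac{1}{45972} \approx -2.1752 \cdot 10^{-5}$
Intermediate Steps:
$j{\left(v \right)} = -289 + v^{2} + 194 v$
$\frac{1}{-55318 + j{\left(41 \right)}} = \frac{1}{-55318 + \left(-289 + 41^{2} + 194 \cdot 41\right)} = \frac{1}{-55318 + \left(-289 + 1681 + 7954\right)} = \frac{1}{-55318 + 9346} = \frac{1}{-45972} = - \frac{1}{45972}$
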